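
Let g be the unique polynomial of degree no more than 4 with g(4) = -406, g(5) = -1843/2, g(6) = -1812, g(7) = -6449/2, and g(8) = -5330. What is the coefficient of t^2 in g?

1

Write g(t) = at^4 + bt^3 + ct^2 + dt + e. Substituting each data point gives a linear system:
  256a + 64b + 16c + 4d + e = -406
  625a + 125b + 25c + 5d + e = -1843/2
  1296a + 216b + 36c + 6d + e = -1812
  2401a + 343b + 49c + 7d + e = -6449/2
  4096a + 512b + 64c + 8d + e = -5330
Solving the system yields a = -1, b = -5/2, c = 1, d = -3, e = 6.
So g(t) = -t^4 - (5/2)t^3 + t^2 - 3t + 6.
The coefficient of t^2 is 1.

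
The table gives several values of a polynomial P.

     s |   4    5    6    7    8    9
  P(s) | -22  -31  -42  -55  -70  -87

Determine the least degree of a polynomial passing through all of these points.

Forward differences of the values at s = 4, 5, 6, 7, 8, 9:
  P  : -22  -31  -42  -55  -70  -87
  Δ  : -9  -11  -13  -15  -17
  Δ^2: -2  -2  -2  -2
  Δ^3: 0  0  0
  Δ^4: 0  0
  Δ^5: 0
The second differences are constant (-2) and nonzero, while all higher differences vanish, so the minimal degree is 2.

2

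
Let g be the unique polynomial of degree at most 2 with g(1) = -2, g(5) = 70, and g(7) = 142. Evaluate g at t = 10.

Using the Lagrange interpolation formula with nodes 1, 5, 7:
  L_0(t) = (t - 5)(t - 7) / 24
  L_1(t) = (t - 1)(t - 7) / -8
  L_2(t) = (t - 1)(t - 5) / 12
Then g(t) = -2·L_0(t) + 70·L_1(t) + 142·L_2(t).
Expanding and collecting terms gives g(t) = 3t² - 5.
Evaluating at t = 10: g(10) = 295.

295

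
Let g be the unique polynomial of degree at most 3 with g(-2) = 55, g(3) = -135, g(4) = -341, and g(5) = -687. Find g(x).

Write g(x) = ax^3 + bx^2 + cx + d. Substituting each data point gives a linear system:
  -8a + 4b - 2c + d = 55
  27a + 9b + 3c + d = -135
  64a + 16b + 4c + d = -341
  125a + 25b + 5c + d = -687
Solving the system yields a = -6, b = 2, c = 2, d = 3.
So g(x) = -6x³ + 2x² + 2x + 3.
Check: g(3) = -135. ✓

g(x) = -6x^3 + 2x^2 + 2x + 3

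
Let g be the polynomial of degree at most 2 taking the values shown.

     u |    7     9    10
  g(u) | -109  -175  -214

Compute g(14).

Write g(u) = au^2 + bu + c. Substituting each data point gives a linear system:
  49a + 7b + c = -109
  81a + 9b + c = -175
  100a + 10b + c = -214
Solving the system yields a = -2, b = -1, c = -4.
So g(u) = -2u^2 - u - 4.
Then g(14) = -410.

-410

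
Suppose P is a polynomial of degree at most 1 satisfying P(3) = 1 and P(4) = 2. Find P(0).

Write P(t) = at + b. Substituting each data point gives a linear system:
  3a + b = 1
  4a + b = 2
Solving the system yields a = 1, b = -2.
So P(t) = t - 2.
Then P(0) = -2.

-2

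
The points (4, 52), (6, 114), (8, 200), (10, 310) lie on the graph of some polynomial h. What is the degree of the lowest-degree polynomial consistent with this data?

2

Forward differences of the values at s = 4, 6, 8, 10:
  h  : 52  114  200  310
  Δ  : 62  86  110
  Δ^2: 24  24
  Δ^3: 0
The second differences are constant (24) and nonzero, while all higher differences vanish, so the minimal degree is 2.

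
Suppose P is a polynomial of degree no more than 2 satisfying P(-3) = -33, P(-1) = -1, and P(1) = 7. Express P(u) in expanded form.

Write P(u) = au^2 + bu + c. Substituting each data point gives a linear system:
  9a - 3b + c = -33
  a - b + c = -1
  a + b + c = 7
Solving the system yields a = -3, b = 4, c = 6.
So P(u) = -3u^2 + 4u + 6.
Check: P(1) = 7. ✓

P(u) = -3u^2 + 4u + 6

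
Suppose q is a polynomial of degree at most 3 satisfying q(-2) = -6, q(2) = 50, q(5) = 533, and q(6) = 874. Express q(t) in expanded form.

q(t) = 3t^3 + 6t^2 + 2t - 2

Write q(t) = at^3 + bt^2 + ct + d. Substituting each data point gives a linear system:
  -8a + 4b - 2c + d = -6
  8a + 4b + 2c + d = 50
  125a + 25b + 5c + d = 533
  216a + 36b + 6c + d = 874
Solving the system yields a = 3, b = 6, c = 2, d = -2.
So q(t) = 3t^3 + 6t^2 + 2t - 2.
Check: q(2) = 50. ✓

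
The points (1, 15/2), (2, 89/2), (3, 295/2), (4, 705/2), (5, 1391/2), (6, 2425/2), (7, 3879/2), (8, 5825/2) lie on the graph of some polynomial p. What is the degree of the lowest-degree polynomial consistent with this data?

Forward differences of the values at n = 1, 2, 3, 4, 5, 6, 7, 8:
  p  : 15/2  89/2  295/2  705/2  1391/2  2425/2  3879/2  5825/2
  Δ  : 37  103  205  343  517  727  973
  Δ^2: 66  102  138  174  210  246
  Δ^3: 36  36  36  36  36
  Δ^4: 0  0  0  0
  Δ^5: 0  0  0
  Δ^6: 0  0
  Δ^7: 0
The third differences are constant (36) and nonzero, while all higher differences vanish, so the minimal degree is 3.

3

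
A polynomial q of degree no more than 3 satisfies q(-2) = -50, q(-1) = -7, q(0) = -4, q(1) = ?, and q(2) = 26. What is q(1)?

The 4 known points determine the degree-3 polynomial uniquely.
Write q(s) = as^3 + bs^2 + cs + d. Substituting each data point gives a linear system:
  -8a + 4b - 2c + d = -50
  -a + b - c + d = -7
  d = -4
  8a + 4b + 2c + d = 26
Solving the system yields a = 6, b = -2, c = -5, d = -4.
So q(s) = 6s^3 - 2s^2 - 5s - 4.
Then q(1) = -5.

-5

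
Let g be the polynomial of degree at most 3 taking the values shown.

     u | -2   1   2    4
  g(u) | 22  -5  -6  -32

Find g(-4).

120

Using the Lagrange interpolation formula with nodes -2, 1, 2, 4:
  L_0(u) = (u - 1)(u - 2)(u - 4) / -72
  L_1(u) = (u + 2)(u - 2)(u - 4) / 9
  L_2(u) = (u + 2)(u - 1)(u - 4) / -8
  L_3(u) = (u + 2)(u - 1)(u - 2) / 36
Then g(u) = 22·L_0(u) - 5·L_1(u) - 6·L_2(u) - 32·L_3(u).
Expanding and collecting terms gives g(u) = -u^3 + 3u^2 - 3u - 4.
Evaluating at u = -4: g(-4) = 120.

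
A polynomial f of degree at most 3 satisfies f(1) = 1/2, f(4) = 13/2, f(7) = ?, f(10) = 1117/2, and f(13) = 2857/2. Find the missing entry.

277/2

The 4 known points determine the degree-3 polynomial uniquely.
Write f(u) = au^3 + bu^2 + cu + d. Substituting each data point gives a linear system:
  a + b + c + d = 1/2
  64a + 16b + 4c + d = 13/2
  1000a + 100b + 10c + d = 1117/2
  2197a + 169b + 13c + d = 2857/2
Solving the system yields a = 1, b = -5, c = 6, d = -3/2.
So f(u) = u^3 - 5u^2 + 6u - 3/2.
Then f(7) = 277/2.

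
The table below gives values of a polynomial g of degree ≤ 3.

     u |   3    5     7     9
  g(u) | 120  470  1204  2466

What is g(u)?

g(u) = 3u^3 + 3u^2 + 4u

Using the Lagrange interpolation formula with nodes 3, 5, 7, 9:
  L_0(u) = (u - 5)(u - 7)(u - 9) / -48
  L_1(u) = (u - 3)(u - 7)(u - 9) / 16
  L_2(u) = (u - 3)(u - 5)(u - 9) / -16
  L_3(u) = (u - 3)(u - 5)(u - 7) / 48
Then g(u) = 120·L_0(u) + 470·L_1(u) + 1204·L_2(u) + 2466·L_3(u).
Expanding and collecting terms gives g(u) = 3u³ + 3u² + 4u.
Check: g(7) = 1204. ✓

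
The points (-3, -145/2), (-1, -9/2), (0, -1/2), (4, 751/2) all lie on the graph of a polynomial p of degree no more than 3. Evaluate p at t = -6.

Using the Lagrange interpolation formula with nodes -3, -1, 0, 4:
  L_0(t) = (t + 1)t(t - 4) / -42
  L_1(t) = (t + 3)t(t - 4) / 10
  L_2(t) = (t + 3)(t + 1)(t - 4) / -12
  L_3(t) = (t + 3)(t + 1)t / 140
Then p(t) = -145/2·L_0(t) - 9/2·L_1(t) - 1/2·L_2(t) + 751/2·L_3(t).
Expanding and collecting terms gives p(t) = 4t^3 + 6t^2 + 6t - 1/2.
Evaluating at t = -6: p(-6) = -1369/2.

-1369/2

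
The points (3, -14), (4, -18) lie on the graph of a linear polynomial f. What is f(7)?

-30

Using the Lagrange interpolation formula with nodes 3, 4:
  L_0(x) = (x - 4) / -1
  L_1(x) = (x - 3) / 1
Then f(x) = -14·L_0(x) - 18·L_1(x).
Expanding and collecting terms gives f(x) = -4x - 2.
Evaluating at x = 7: f(7) = -30.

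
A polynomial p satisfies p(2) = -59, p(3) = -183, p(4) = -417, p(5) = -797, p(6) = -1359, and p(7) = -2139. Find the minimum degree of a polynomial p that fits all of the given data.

Forward differences of the values at u = 2, 3, 4, 5, 6, 7:
  p  : -59  -183  -417  -797  -1359  -2139
  Δ  : -124  -234  -380  -562  -780
  Δ^2: -110  -146  -182  -218
  Δ^3: -36  -36  -36
  Δ^4: 0  0
  Δ^5: 0
The third differences are constant (-36) and nonzero, while all higher differences vanish, so the minimal degree is 3.

3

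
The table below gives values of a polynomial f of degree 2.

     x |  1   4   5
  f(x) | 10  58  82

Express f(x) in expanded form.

Write f(x) = ax^2 + bx + c. Substituting each data point gives a linear system:
  a + b + c = 10
  16a + 4b + c = 58
  25a + 5b + c = 82
Solving the system yields a = 2, b = 6, c = 2.
So f(x) = 2x² + 6x + 2.
Check: f(4) = 58. ✓

f(x) = 2x^2 + 6x + 2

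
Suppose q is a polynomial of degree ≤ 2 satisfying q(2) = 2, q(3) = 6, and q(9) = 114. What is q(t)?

q(t) = 2t^2 - 6t + 6

Using the Lagrange interpolation formula with nodes 2, 3, 9:
  L_0(t) = (t - 3)(t - 9) / 7
  L_1(t) = (t - 2)(t - 9) / -6
  L_2(t) = (t - 2)(t - 3) / 42
Then q(t) = 2·L_0(t) + 6·L_1(t) + 114·L_2(t).
Expanding and collecting terms gives q(t) = 2t^2 - 6t + 6.
Check: q(3) = 6. ✓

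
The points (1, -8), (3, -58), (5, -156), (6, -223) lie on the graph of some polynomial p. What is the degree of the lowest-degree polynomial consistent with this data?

Divided differences on the nodes 1, 3, 5, 6:
  order 0: -8  -58  -156  -223
  order 1: -25  -49  -67
  order 2: -6  -6
  order 3: 0
The order-2 divided differences are all -6 (nonzero) and every higher order vanishes, so the data lies on a polynomial of degree exactly 2.

2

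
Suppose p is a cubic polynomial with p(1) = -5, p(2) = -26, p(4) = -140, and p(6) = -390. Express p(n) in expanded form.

p(n) = -n^3 - 5n^2 + n

Using the Lagrange interpolation formula with nodes 1, 2, 4, 6:
  L_0(n) = (n - 2)(n - 4)(n - 6) / -15
  L_1(n) = (n - 1)(n - 4)(n - 6) / 8
  L_2(n) = (n - 1)(n - 2)(n - 6) / -12
  L_3(n) = (n - 1)(n - 2)(n - 4) / 40
Then p(n) = -5·L_0(n) - 26·L_1(n) - 140·L_2(n) - 390·L_3(n).
Expanding and collecting terms gives p(n) = -n^3 - 5n^2 + n.
Check: p(4) = -140. ✓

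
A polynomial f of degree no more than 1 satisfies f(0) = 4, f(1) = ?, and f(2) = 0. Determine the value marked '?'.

On equispaced nodes a degree-1 polynomial has vanishing second forward difference, so
  f(0) - 2·f(1) + f(2) = 0.
Substituting the known values and solving for f(1):
  -2·f(1) = -4
  f(1) = 2.

2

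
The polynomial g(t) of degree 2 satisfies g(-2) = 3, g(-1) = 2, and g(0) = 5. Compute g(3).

Forward differences of the values at t = -2, -1, 0:
  g  : 3  2  5
  Δ  : -1  3
  Δ^2: 4
The second differences are constant, confirming degree 2.
Interpolating (Newton forward form) and evaluating at t = 3 gives g(3) = 38.

38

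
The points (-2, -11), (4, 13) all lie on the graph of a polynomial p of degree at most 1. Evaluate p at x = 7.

25

Using the Lagrange interpolation formula with nodes -2, 4:
  L_0(x) = (x - 4) / -6
  L_1(x) = (x + 2) / 6
Then p(x) = -11·L_0(x) + 13·L_1(x).
Expanding and collecting terms gives p(x) = 4x - 3.
Evaluating at x = 7: p(7) = 25.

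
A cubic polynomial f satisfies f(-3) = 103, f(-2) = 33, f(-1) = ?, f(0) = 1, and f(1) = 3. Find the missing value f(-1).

5

The 4 known points determine the degree-3 polynomial uniquely.
Write f(u) = au^3 + bu^2 + cu + d. Substituting each data point gives a linear system:
  -27a + 9b - 3c + d = 103
  -8a + 4b - 2c + d = 33
  d = 1
  a + b + c + d = 3
Solving the system yields a = -3, b = 3, c = 2, d = 1.
So f(u) = -3u^3 + 3u^2 + 2u + 1.
Then f(-1) = 5.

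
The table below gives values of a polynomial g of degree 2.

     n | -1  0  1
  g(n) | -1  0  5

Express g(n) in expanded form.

Write g(n) = an^2 + bn + c. Substituting each data point gives a linear system:
  a - b + c = -1
  c = 0
  a + b + c = 5
Solving the system yields a = 2, b = 3, c = 0.
So g(n) = 2n^2 + 3n.
Check: g(0) = 0. ✓

g(n) = 2n^2 + 3n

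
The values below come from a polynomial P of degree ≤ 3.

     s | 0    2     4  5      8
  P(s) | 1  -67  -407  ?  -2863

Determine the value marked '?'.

The 4 known points determine the degree-3 polynomial uniquely.
Write P(s) = as^3 + bs^2 + cs + d. Substituting each data point gives a linear system:
  d = 1
  8a + 4b + 2c + d = -67
  64a + 16b + 4c + d = -407
  512a + 64b + 8c + d = -2863
Solving the system yields a = -5, b = -4, c = -6, d = 1.
So P(s) = -5s³ - 4s² - 6s + 1.
Then P(5) = -754.

-754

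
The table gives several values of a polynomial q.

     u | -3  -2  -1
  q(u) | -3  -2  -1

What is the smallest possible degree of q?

Forward differences of the values at u = -3, -2, -1:
  q  : -3  -2  -1
  Δ  : 1  1
  Δ^2: 0
The first differences are constant (1) and nonzero, while all higher differences vanish, so the minimal degree is 1.

1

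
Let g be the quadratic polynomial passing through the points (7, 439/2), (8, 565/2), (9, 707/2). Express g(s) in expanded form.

g(s) = 4s^2 + 3s + 5/2

Write g(s) = as^2 + bs + c. Substituting each data point gives a linear system:
  49a + 7b + c = 439/2
  64a + 8b + c = 565/2
  81a + 9b + c = 707/2
Solving the system yields a = 4, b = 3, c = 5/2.
So g(s) = 4s² + 3s + 5/2.
Check: g(8) = 565/2. ✓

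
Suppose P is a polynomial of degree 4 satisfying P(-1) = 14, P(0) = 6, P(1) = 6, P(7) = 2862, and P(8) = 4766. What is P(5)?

806

Using the Lagrange interpolation formula with nodes -1, 0, 1, 7, 8:
  L_0(x) = x(x - 1)(x - 7)(x - 8) / 144
  L_1(x) = (x + 1)(x - 1)(x - 7)(x - 8) / -56
  L_2(x) = (x + 1)x(x - 7)(x - 8) / 84
  L_3(x) = (x + 1)x(x - 1)(x - 8) / -336
  L_4(x) = (x + 1)x(x - 1)(x - 7) / 504
Then P(x) = 14·L_0(x) + 6·L_1(x) + 6·L_2(x) + 2862·L_3(x) + 4766·L_4(x).
Expanding and collecting terms gives P(x) = x^4 + x^3 + 3x^2 - 5x + 6.
Evaluating at x = 5: P(5) = 806.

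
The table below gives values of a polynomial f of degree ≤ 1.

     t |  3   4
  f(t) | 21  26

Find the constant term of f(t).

Write f(t) = at + b. Substituting each data point gives a linear system:
  3a + b = 21
  4a + b = 26
Solving the system yields a = 5, b = 6.
So f(t) = 5t + 6.
The constant term is 6.

6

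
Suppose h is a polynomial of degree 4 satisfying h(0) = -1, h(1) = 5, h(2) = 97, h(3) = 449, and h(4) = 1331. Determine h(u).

h(u) = 4u^4 + 5u^3 - 3u - 1

Write h(u) = au^4 + bu^3 + cu^2 + du + e. Substituting each data point gives a linear system:
  e = -1
  a + b + c + d + e = 5
  16a + 8b + 4c + 2d + e = 97
  81a + 27b + 9c + 3d + e = 449
  256a + 64b + 16c + 4d + e = 1331
Solving the system yields a = 4, b = 5, c = 0, d = -3, e = -1.
So h(u) = 4u⁴ + 5u³ - 3u - 1.
Check: h(3) = 449. ✓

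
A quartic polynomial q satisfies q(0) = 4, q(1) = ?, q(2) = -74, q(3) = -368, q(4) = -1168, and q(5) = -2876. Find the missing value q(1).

On equispaced nodes a degree-4 polynomial has vanishing fifth forward difference, so
  - q(0) + 5·q(1) - 10·q(2) + 10·q(3) - 5·q(4) + q(5) = 0.
Substituting the known values and solving for q(1):
  5·q(1) = -20
  q(1) = -4.

-4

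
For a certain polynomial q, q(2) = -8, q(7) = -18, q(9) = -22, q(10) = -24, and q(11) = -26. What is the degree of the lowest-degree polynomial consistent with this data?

Divided differences on the nodes 2, 7, 9, 10, 11:
  order 0: -8  -18  -22  -24  -26
  order 1: -2  -2  -2  -2
  order 2: 0  0  0
  order 3: 0  0
  order 4: 0
The order-1 divided differences are all -2 (nonzero) and every higher order vanishes, so the data lies on a polynomial of degree exactly 1.

1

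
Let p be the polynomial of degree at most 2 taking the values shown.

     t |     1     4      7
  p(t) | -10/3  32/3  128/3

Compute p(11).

340/3

Write p(t) = at^2 + bt + c. Substituting each data point gives a linear system:
  a + b + c = -10/3
  16a + 4b + c = 32/3
  49a + 7b + c = 128/3
Solving the system yields a = 1, b = -1/3, c = -4.
So p(t) = t^2 - (1/3)t - 4.
Then p(11) = 340/3.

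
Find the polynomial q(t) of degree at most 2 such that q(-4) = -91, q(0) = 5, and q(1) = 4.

q(t) = -5t^2 + 4t + 5

Write q(t) = at^2 + bt + c. Substituting each data point gives a linear system:
  16a - 4b + c = -91
  c = 5
  a + b + c = 4
Solving the system yields a = -5, b = 4, c = 5.
So q(t) = -5t^2 + 4t + 5.
Check: q(1) = 4. ✓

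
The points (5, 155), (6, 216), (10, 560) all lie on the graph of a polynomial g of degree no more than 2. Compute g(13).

Write g(n) = an^2 + bn + c. Substituting each data point gives a linear system:
  25a + 5b + c = 155
  36a + 6b + c = 216
  100a + 10b + c = 560
Solving the system yields a = 5, b = 6, c = 0.
So g(n) = 5n^2 + 6n.
Then g(13) = 923.

923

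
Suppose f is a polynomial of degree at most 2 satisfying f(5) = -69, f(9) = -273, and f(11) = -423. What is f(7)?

Using the Lagrange interpolation formula with nodes 5, 9, 11:
  L_0(u) = (u - 9)(u - 11) / 24
  L_1(u) = (u - 5)(u - 11) / -8
  L_2(u) = (u - 5)(u - 9) / 12
Then f(u) = -69·L_0(u) - 273·L_1(u) - 423·L_2(u).
Expanding and collecting terms gives f(u) = -4u² + 5u + 6.
Evaluating at u = 7: f(7) = -155.

-155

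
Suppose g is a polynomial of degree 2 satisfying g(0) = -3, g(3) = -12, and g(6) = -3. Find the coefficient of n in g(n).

-6

Write g(n) = an^2 + bn + c. Substituting each data point gives a linear system:
  c = -3
  9a + 3b + c = -12
  36a + 6b + c = -3
Solving the system yields a = 1, b = -6, c = -3.
So g(n) = n^2 - 6n - 3.
The coefficient of n is -6.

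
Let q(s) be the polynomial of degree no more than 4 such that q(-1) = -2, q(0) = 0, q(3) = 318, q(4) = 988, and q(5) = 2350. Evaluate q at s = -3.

78

Write q(s) = as^4 + bs^3 + cs^2 + ds + e. Substituting each data point gives a linear system:
  a - b + c - d + e = -2
  e = 0
  81a + 27b + 9c + 3d + e = 318
  256a + 64b + 16c + 4d + e = 988
  625a + 125b + 25c + 5d + e = 2350
Solving the system yields a = 3, b = 5, c = -5, d = -5, e = 0.
So q(s) = 3s^4 + 5s^3 - 5s^2 - 5s.
Then q(-3) = 78.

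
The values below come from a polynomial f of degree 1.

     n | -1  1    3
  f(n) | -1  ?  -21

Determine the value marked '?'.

-11

On equispaced nodes a degree-1 polynomial has vanishing second forward difference, so
  f(-1) - 2·f(1) + f(3) = 0.
Substituting the known values and solving for f(1):
  -2·f(1) = 22
  f(1) = -11.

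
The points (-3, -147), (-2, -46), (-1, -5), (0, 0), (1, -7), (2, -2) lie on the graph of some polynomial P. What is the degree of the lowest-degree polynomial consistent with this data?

Forward differences of the values at x = -3, -2, -1, 0, 1, 2:
  P  : -147  -46  -5  0  -7  -2
  Δ  : 101  41  5  -7  5
  Δ^2: -60  -36  -12  12
  Δ^3: 24  24  24
  Δ^4: 0  0
  Δ^5: 0
The third differences are constant (24) and nonzero, while all higher differences vanish, so the minimal degree is 3.

3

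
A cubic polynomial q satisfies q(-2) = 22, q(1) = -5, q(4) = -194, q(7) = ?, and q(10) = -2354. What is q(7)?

On equispaced nodes a degree-3 polynomial has vanishing fourth forward difference, so
  q(-2) - 4·q(1) + 6·q(4) - 4·q(7) + q(10) = 0.
Substituting the known values and solving for q(7):
  -4·q(7) = 3476
  q(7) = -869.

-869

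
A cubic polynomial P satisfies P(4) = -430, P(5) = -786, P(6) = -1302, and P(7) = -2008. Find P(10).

Write P(t) = at^3 + bt^2 + ct + d. Substituting each data point gives a linear system:
  64a + 16b + 4c + d = -430
  125a + 25b + 5c + d = -786
  216a + 36b + 6c + d = -1302
  343a + 49b + 7c + d = -2008
Solving the system yields a = -5, b = -5, c = -6, d = -6.
So P(t) = -5t³ - 5t² - 6t - 6.
Then P(10) = -5566.

-5566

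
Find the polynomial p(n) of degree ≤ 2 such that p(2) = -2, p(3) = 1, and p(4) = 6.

Using the Lagrange interpolation formula with nodes 2, 3, 4:
  L_0(n) = (n - 3)(n - 4) / 2
  L_1(n) = (n - 2)(n - 4) / -1
  L_2(n) = (n - 2)(n - 3) / 2
Then p(n) = -2·L_0(n) + 1·L_1(n) + 6·L_2(n).
Expanding and collecting terms gives p(n) = n² - 2n - 2.
Check: p(2) = -2. ✓

p(n) = n^2 - 2n - 2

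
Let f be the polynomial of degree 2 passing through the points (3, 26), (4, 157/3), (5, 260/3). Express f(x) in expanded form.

Write f(x) = ax^2 + bx + c. Substituting each data point gives a linear system:
  9a + 3b + c = 26
  16a + 4b + c = 157/3
  25a + 5b + c = 260/3
Solving the system yields a = 4, b = -5/3, c = -5.
So f(x) = 4x² - (5/3)x - 5.
Check: f(3) = 26. ✓

f(x) = 4x^2 - (5/3)x - 5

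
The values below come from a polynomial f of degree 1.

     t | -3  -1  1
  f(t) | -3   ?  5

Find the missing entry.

1

The 2 known points determine the degree-1 polynomial uniquely.
Write f(t) = at + b. Substituting each data point gives a linear system:
  -3a + b = -3
  a + b = 5
Solving the system yields a = 2, b = 3.
So f(t) = 2t + 3.
Then f(-1) = 1.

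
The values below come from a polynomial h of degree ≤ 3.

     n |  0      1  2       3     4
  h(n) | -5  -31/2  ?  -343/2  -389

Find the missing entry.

-59

On equispaced nodes a degree-3 polynomial has vanishing fourth forward difference, so
  h(0) - 4·h(1) + 6·h(2) - 4·h(3) + h(4) = 0.
Substituting the known values and solving for h(2):
  6·h(2) = -354
  h(2) = -59.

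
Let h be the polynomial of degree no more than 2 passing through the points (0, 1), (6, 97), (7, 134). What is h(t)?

h(t) = 3t^2 - 2t + 1

Using the Lagrange interpolation formula with nodes 0, 6, 7:
  L_0(t) = (t - 6)(t - 7) / 42
  L_1(t) = t(t - 7) / -6
  L_2(t) = t(t - 6) / 7
Then h(t) = 1·L_0(t) + 97·L_1(t) + 134·L_2(t).
Expanding and collecting terms gives h(t) = 3t^2 - 2t + 1.
Check: h(7) = 134. ✓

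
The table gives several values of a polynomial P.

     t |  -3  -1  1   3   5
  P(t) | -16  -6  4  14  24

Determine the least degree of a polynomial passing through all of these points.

Forward differences of the values at t = -3, -1, 1, 3, 5:
  P  : -16  -6  4  14  24
  Δ  : 10  10  10  10
  Δ^2: 0  0  0
  Δ^3: 0  0
  Δ^4: 0
The first differences are constant (10) and nonzero, while all higher differences vanish, so the minimal degree is 1.

1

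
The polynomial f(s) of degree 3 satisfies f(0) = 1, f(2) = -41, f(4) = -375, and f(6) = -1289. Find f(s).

Write f(s) = as^3 + bs^2 + cs + d. Substituting each data point gives a linear system:
  d = 1
  8a + 4b + 2c + d = -41
  64a + 16b + 4c + d = -375
  216a + 36b + 6c + d = -1289
Solving the system yields a = -6, b = -1/2, c = 4, d = 1.
So f(s) = -6s³ - (1/2)s² + 4s + 1.
Check: f(6) = -1289. ✓

f(s) = -6s^3 - (1/2)s^2 + 4s + 1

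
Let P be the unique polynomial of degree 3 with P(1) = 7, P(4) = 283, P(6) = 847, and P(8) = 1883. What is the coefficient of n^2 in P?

Write P(n) = an^3 + bn^2 + cn + d. Substituting each data point gives a linear system:
  a + b + c + d = 7
  64a + 16b + 4c + d = 283
  216a + 36b + 6c + d = 847
  512a + 64b + 8c + d = 1883
Solving the system yields a = 3, b = 5, c = 4, d = -5.
So P(n) = 3n^3 + 5n^2 + 4n - 5.
The coefficient of n^2 is 5.

5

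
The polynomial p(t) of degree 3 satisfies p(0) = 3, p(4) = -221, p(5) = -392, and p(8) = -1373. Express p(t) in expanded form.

Write p(t) = at^3 + bt^2 + ct + d. Substituting each data point gives a linear system:
  d = 3
  64a + 16b + 4c + d = -221
  125a + 25b + 5c + d = -392
  512a + 64b + 8c + d = -1373
Solving the system yields a = -2, b = -5, c = -4, d = 3.
So p(t) = -2t^3 - 5t^2 - 4t + 3.
Check: p(5) = -392. ✓

p(t) = -2t^3 - 5t^2 - 4t + 3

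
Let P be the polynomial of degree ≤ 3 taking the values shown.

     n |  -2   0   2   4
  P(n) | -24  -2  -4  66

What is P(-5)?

-312

Forward differences of the values at n = -2, 0, 2, 4:
  P  : -24  -2  -4  66
  Δ  : 22  -2  70
  Δ^2: -24  72
  Δ^3: 96
The third differences are constant, confirming degree 3.
Interpolating (Newton forward form) and evaluating at n = -5 gives P(-5) = -312.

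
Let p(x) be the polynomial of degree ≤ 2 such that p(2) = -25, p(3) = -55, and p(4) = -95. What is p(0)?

Forward differences of the values at x = 2, 3, 4:
  p  : -25  -55  -95
  Δ  : -30  -40
  Δ^2: -10
The second differences are constant, confirming degree 2.
Interpolating (Newton forward form) and evaluating at x = 0 gives p(0) = 5.

5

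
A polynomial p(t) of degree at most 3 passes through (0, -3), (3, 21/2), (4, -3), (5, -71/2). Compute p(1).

9/2

Write p(t) = at^3 + bt^2 + ct + d. Substituting each data point gives a linear system:
  d = -3
  27a + 9b + 3c + d = 21/2
  64a + 16b + 4c + d = -3
  125a + 25b + 5c + d = -71/2
Solving the system yields a = -1, b = 5/2, c = 6, d = -3.
So p(t) = -t^3 + (5/2)t^2 + 6t - 3.
Then p(1) = 9/2.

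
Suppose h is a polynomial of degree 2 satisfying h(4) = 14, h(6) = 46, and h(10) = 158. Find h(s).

h(s) = 2s^2 - 4s - 2

Write h(s) = as^2 + bs + c. Substituting each data point gives a linear system:
  16a + 4b + c = 14
  36a + 6b + c = 46
  100a + 10b + c = 158
Solving the system yields a = 2, b = -4, c = -2.
So h(s) = 2s² - 4s - 2.
Check: h(6) = 46. ✓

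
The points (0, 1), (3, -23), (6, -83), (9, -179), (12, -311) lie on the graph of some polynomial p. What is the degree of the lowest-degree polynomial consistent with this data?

Forward differences of the values at t = 0, 3, 6, 9, 12:
  p  : 1  -23  -83  -179  -311
  Δ  : -24  -60  -96  -132
  Δ^2: -36  -36  -36
  Δ^3: 0  0
  Δ^4: 0
The second differences are constant (-36) and nonzero, while all higher differences vanish, so the minimal degree is 2.

2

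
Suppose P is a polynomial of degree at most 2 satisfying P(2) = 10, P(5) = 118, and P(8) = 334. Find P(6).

Write P(t) = at^2 + bt + c. Substituting each data point gives a linear system:
  4a + 2b + c = 10
  25a + 5b + c = 118
  64a + 8b + c = 334
Solving the system yields a = 6, b = -6, c = -2.
So P(t) = 6t² - 6t - 2.
Then P(6) = 178.

178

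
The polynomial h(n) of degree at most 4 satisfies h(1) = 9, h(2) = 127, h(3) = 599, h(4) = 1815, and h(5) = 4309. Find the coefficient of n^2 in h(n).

-3

Write h(n) = an^4 + bn^3 + cn^2 + dn + e. Substituting each data point gives a linear system:
  a + b + c + d + e = 9
  16a + 8b + 4c + 2d + e = 127
  81a + 27b + 9c + 3d + e = 599
  256a + 64b + 16c + 4d + e = 1815
  625a + 125b + 25c + 5d + e = 4309
Solving the system yields a = 6, b = 5, c = -3, d = 2, e = -1.
So h(n) = 6n^4 + 5n^3 - 3n^2 + 2n - 1.
The coefficient of n^2 is -3.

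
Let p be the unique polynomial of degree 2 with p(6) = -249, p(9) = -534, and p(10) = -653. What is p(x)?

p(x) = -6x^2 - 5x - 3

Using the Lagrange interpolation formula with nodes 6, 9, 10:
  L_0(x) = (x - 9)(x - 10) / 12
  L_1(x) = (x - 6)(x - 10) / -3
  L_2(x) = (x - 6)(x - 9) / 4
Then p(x) = -249·L_0(x) - 534·L_1(x) - 653·L_2(x).
Expanding and collecting terms gives p(x) = -6x² - 5x - 3.
Check: p(6) = -249. ✓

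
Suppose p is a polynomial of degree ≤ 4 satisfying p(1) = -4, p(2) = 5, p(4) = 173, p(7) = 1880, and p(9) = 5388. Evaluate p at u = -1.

Using the Lagrange interpolation formula with nodes 1, 2, 4, 7, 9:
  L_0(u) = (u - 2)(u - 4)(u - 7)(u - 9) / 144
  L_1(u) = (u - 1)(u - 4)(u - 7)(u - 9) / -70
  L_2(u) = (u - 1)(u - 2)(u - 7)(u - 9) / 90
  L_3(u) = (u - 1)(u - 2)(u - 4)(u - 9) / -180
  L_4(u) = (u - 1)(u - 2)(u - 4)(u - 7) / 560
Then p(u) = -4·L_0(u) + 5·L_1(u) + 173·L_2(u) + 1880·L_3(u) + 5388·L_4(u).
Expanding and collecting terms gives p(u) = u^4 - 2u^3 + 4u^2 - 4u - 3.
Evaluating at u = -1: p(-1) = 8.

8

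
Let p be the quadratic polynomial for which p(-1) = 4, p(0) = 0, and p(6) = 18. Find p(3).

0

Write p(u) = au^2 + bu + c. Substituting each data point gives a linear system:
  a - b + c = 4
  c = 0
  36a + 6b + c = 18
Solving the system yields a = 1, b = -3, c = 0.
So p(u) = u² - 3u.
Then p(3) = 0.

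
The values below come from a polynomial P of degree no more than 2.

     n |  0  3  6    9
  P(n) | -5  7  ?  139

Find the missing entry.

55

On equispaced nodes a degree-2 polynomial has vanishing third forward difference, so
  - P(0) + 3·P(3) - 3·P(6) + P(9) = 0.
Substituting the known values and solving for P(6):
  -3·P(6) = -165
  P(6) = 55.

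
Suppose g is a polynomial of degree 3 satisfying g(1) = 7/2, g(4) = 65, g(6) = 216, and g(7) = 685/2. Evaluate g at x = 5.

Using the Lagrange interpolation formula with nodes 1, 4, 6, 7:
  L_0(x) = (x - 4)(x - 6)(x - 7) / -90
  L_1(x) = (x - 1)(x - 6)(x - 7) / 18
  L_2(x) = (x - 1)(x - 4)(x - 7) / -10
  L_3(x) = (x - 1)(x - 4)(x - 6) / 18
Then g(x) = 7/2·L_0(x) + 65·L_1(x) + 216·L_2(x) + 685/2·L_3(x).
Expanding and collecting terms gives g(x) = x^3 - (1/2)x + 3.
Evaluating at x = 5: g(5) = 251/2.

251/2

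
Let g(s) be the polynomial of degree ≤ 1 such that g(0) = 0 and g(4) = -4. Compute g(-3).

Using the Lagrange interpolation formula with nodes 0, 4:
  L_0(s) = (s - 4) / -4
  L_1(s) = s / 4
Then g(s) = 0·L_0(s) - 4·L_1(s).
Expanding and collecting terms gives g(s) = -s.
Evaluating at s = -3: g(-3) = 3.

3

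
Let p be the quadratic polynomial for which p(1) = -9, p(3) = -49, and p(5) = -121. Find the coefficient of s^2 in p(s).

-4

Write p(s) = as^2 + bs + c. Substituting each data point gives a linear system:
  a + b + c = -9
  9a + 3b + c = -49
  25a + 5b + c = -121
Solving the system yields a = -4, b = -4, c = -1.
So p(s) = -4s^2 - 4s - 1.
The leading coefficient is -4.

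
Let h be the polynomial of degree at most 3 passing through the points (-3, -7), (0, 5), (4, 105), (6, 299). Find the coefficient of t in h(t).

Write h(t) = at^3 + bt^2 + ct + d. Substituting each data point gives a linear system:
  -27a + 9b - 3c + d = -7
  d = 5
  64a + 16b + 4c + d = 105
  216a + 36b + 6c + d = 299
Solving the system yields a = 1, b = 2, c = 1, d = 5.
So h(t) = t^3 + 2t^2 + t + 5.
The coefficient of t is 1.

1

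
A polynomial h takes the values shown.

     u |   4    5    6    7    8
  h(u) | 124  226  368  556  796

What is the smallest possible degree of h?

Forward differences of the values at u = 4, 5, 6, 7, 8:
  h  : 124  226  368  556  796
  Δ  : 102  142  188  240
  Δ^2: 40  46  52
  Δ^3: 6  6
  Δ^4: 0
The third differences are constant (6) and nonzero, while all higher differences vanish, so the minimal degree is 3.

3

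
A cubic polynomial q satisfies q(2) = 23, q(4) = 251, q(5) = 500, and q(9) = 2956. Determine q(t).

q(t) = 4t^3 + t^2 - 4t - 5

Write q(t) = at^3 + bt^2 + ct + d. Substituting each data point gives a linear system:
  8a + 4b + 2c + d = 23
  64a + 16b + 4c + d = 251
  125a + 25b + 5c + d = 500
  729a + 81b + 9c + d = 2956
Solving the system yields a = 4, b = 1, c = -4, d = -5.
So q(t) = 4t^3 + t^2 - 4t - 5.
Check: q(2) = 23. ✓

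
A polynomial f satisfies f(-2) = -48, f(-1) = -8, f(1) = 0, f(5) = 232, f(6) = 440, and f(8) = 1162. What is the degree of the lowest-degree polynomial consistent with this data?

Divided differences on the nodes -2, -1, 1, 5, 6, 8:
  order 0: -48  -8  0  232  440  1162
  order 1: 40  4  58  208  361
  order 2: -12  9  30  51
  order 3: 3  3  3
  order 4: 0  0
  order 5: 0
The order-3 divided differences are all 3 (nonzero) and every higher order vanishes, so the data lies on a polynomial of degree exactly 3.

3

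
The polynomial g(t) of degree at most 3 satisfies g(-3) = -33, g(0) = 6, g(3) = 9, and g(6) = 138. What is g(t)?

Write g(t) = at^3 + bt^2 + ct + d. Substituting each data point gives a linear system:
  -27a + 9b - 3c + d = -33
  d = 6
  27a + 9b + 3c + d = 9
  216a + 36b + 6c + d = 138
Solving the system yields a = 1, b = -2, c = -2, d = 6.
So g(t) = t^3 - 2t^2 - 2t + 6.
Check: g(0) = 6. ✓

g(t) = t^3 - 2t^2 - 2t + 6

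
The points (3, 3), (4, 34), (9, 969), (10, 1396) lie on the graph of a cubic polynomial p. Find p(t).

p(t) = 2t^3 - 6t^2 - t + 6

Using the Lagrange interpolation formula with nodes 3, 4, 9, 10:
  L_0(t) = (t - 4)(t - 9)(t - 10) / -42
  L_1(t) = (t - 3)(t - 9)(t - 10) / 30
  L_2(t) = (t - 3)(t - 4)(t - 10) / -30
  L_3(t) = (t - 3)(t - 4)(t - 9) / 42
Then p(t) = 3·L_0(t) + 34·L_1(t) + 969·L_2(t) + 1396·L_3(t).
Expanding and collecting terms gives p(t) = 2t³ - 6t² - t + 6.
Check: p(4) = 34. ✓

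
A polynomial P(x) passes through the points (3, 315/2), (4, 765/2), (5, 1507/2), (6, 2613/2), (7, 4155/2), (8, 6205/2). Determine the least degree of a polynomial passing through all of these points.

3

Divided differences on the nodes 3, 4, 5, 6, 7, 8:
  order 0: 315/2  765/2  1507/2  2613/2  4155/2  6205/2
  order 1: 225  371  553  771  1025
  order 2: 73  91  109  127
  order 3: 6  6  6
  order 4: 0  0
  order 5: 0
The order-3 divided differences are all 6 (nonzero) and every higher order vanishes, so the data lies on a polynomial of degree exactly 3.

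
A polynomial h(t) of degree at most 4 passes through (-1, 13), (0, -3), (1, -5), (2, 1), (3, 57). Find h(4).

253

Forward differences of the values at t = -1, 0, 1, 2, 3:
  h  : 13  -3  -5  1  57
  Δ  : -16  -2  6  56
  Δ^2: 14  8  50
  Δ^3: -6  42
  Δ^4: 48
The fourth differences are constant, confirming degree 4.
Interpolating (Newton forward form) and evaluating at t = 4 gives h(4) = 253.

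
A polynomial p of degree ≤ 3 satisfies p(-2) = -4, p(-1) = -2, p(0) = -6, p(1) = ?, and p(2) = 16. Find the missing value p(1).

-4

The 4 known points determine the degree-3 polynomial uniquely.
Write p(u) = au^3 + bu^2 + cu + d. Substituting each data point gives a linear system:
  -8a + 4b - 2c + d = -4
  -a + b - c + d = -2
  d = -6
  8a + 4b + 2c + d = 16
Solving the system yields a = 2, b = 3, c = -3, d = -6.
So p(u) = 2u³ + 3u² - 3u - 6.
Then p(1) = -4.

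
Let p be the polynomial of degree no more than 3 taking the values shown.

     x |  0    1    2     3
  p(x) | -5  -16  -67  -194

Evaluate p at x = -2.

41

Write p(x) = ax^3 + bx^2 + cx + d. Substituting each data point gives a linear system:
  d = -5
  a + b + c + d = -16
  8a + 4b + 2c + d = -67
  27a + 9b + 3c + d = -194
Solving the system yields a = -6, b = -2, c = -3, d = -5.
So p(x) = -6x^3 - 2x^2 - 3x - 5.
Then p(-2) = 41.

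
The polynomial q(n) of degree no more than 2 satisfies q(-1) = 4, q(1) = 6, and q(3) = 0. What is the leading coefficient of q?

-1

Write q(n) = an^2 + bn + c. Substituting each data point gives a linear system:
  a - b + c = 4
  a + b + c = 6
  9a + 3b + c = 0
Solving the system yields a = -1, b = 1, c = 6.
So q(n) = -n² + n + 6.
The leading coefficient is -1.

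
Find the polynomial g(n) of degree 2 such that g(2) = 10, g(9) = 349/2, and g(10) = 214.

g(n) = 2n^2 + (3/2)n - 1

Using the Lagrange interpolation formula with nodes 2, 9, 10:
  L_0(n) = (n - 9)(n - 10) / 56
  L_1(n) = (n - 2)(n - 10) / -7
  L_2(n) = (n - 2)(n - 9) / 8
Then g(n) = 10·L_0(n) + 349/2·L_1(n) + 214·L_2(n).
Expanding and collecting terms gives g(n) = 2n² + (3/2)n - 1.
Check: g(2) = 10. ✓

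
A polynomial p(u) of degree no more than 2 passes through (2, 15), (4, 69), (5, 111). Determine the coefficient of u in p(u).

-3

Write p(u) = au^2 + bu + c. Substituting each data point gives a linear system:
  4a + 2b + c = 15
  16a + 4b + c = 69
  25a + 5b + c = 111
Solving the system yields a = 5, b = -3, c = 1.
So p(u) = 5u^2 - 3u + 1.
The coefficient of u is -3.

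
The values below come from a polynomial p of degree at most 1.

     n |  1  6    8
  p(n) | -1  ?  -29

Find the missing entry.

The 2 known points determine the degree-1 polynomial uniquely.
Write p(n) = an + b. Substituting each data point gives a linear system:
  a + b = -1
  8a + b = -29
Solving the system yields a = -4, b = 3.
So p(n) = -4n + 3.
Then p(6) = -21.

-21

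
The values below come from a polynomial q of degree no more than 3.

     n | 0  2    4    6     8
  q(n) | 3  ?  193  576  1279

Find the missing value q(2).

34

The 4 known points determine the degree-3 polynomial uniquely.
Write q(n) = an^3 + bn^2 + cn + d. Substituting each data point gives a linear system:
  d = 3
  64a + 16b + 4c + d = 193
  216a + 36b + 6c + d = 576
  512a + 64b + 8c + d = 1279
Solving the system yields a = 2, b = 4, c = -1/2, d = 3.
So q(n) = 2n^3 + 4n^2 - (1/2)n + 3.
Then q(2) = 34.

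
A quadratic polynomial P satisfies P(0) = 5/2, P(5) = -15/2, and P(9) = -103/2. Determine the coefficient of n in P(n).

3

Write P(n) = an^2 + bn + c. Substituting each data point gives a linear system:
  c = 5/2
  25a + 5b + c = -15/2
  81a + 9b + c = -103/2
Solving the system yields a = -1, b = 3, c = 5/2.
So P(n) = -n² + 3n + 5/2.
The coefficient of n is 3.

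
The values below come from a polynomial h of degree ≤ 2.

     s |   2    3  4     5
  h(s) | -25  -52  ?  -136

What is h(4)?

The 3 known points determine the degree-2 polynomial uniquely.
Write h(s) = as^2 + bs + c. Substituting each data point gives a linear system:
  4a + 2b + c = -25
  9a + 3b + c = -52
  25a + 5b + c = -136
Solving the system yields a = -5, b = -2, c = -1.
So h(s) = -5s^2 - 2s - 1.
Then h(4) = -89.

-89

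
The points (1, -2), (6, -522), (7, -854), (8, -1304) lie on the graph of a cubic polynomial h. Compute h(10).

-2630

Write h(u) = au^3 + bu^2 + cu + d. Substituting each data point gives a linear system:
  a + b + c + d = -2
  216a + 36b + 6c + d = -522
  343a + 49b + 7c + d = -854
  512a + 64b + 8c + d = -1304
Solving the system yields a = -3, b = 4, c = -3, d = 0.
So h(u) = -3u^3 + 4u^2 - 3u.
Then h(10) = -2630.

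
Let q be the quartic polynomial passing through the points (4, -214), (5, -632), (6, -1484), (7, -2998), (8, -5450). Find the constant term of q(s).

-2

Write q(s) = as^4 + bs^3 + cs^2 + ds + e. Substituting each data point gives a linear system:
  256a + 64b + 16c + 4d + e = -214
  625a + 125b + 25c + 5d + e = -632
  1296a + 216b + 36c + 6d + e = -1484
  2401a + 343b + 49c + 7d + e = -2998
  4096a + 512b + 64c + 8d + e = -5450
Solving the system yields a = -2, b = 6, c = -5, d = -1, e = -2.
So q(s) = -2s^4 + 6s^3 - 5s^2 - s - 2.
The constant term is -2.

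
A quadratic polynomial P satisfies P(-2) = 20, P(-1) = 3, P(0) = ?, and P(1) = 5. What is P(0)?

The 3 known points determine the degree-2 polynomial uniquely.
Write P(n) = an^2 + bn + c. Substituting each data point gives a linear system:
  4a - 2b + c = 20
  a - b + c = 3
  a + b + c = 5
Solving the system yields a = 6, b = 1, c = -2.
So P(n) = 6n^2 + n - 2.
Then P(0) = -2.

-2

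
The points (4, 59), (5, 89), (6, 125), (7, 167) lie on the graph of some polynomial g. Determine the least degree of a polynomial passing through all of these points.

Forward differences of the values at t = 4, 5, 6, 7:
  g  : 59  89  125  167
  Δ  : 30  36  42
  Δ^2: 6  6
  Δ^3: 0
The second differences are constant (6) and nonzero, while all higher differences vanish, so the minimal degree is 2.

2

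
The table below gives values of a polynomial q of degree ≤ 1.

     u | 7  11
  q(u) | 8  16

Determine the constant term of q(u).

Write q(u) = au + b. Substituting each data point gives a linear system:
  7a + b = 8
  11a + b = 16
Solving the system yields a = 2, b = -6.
So q(u) = 2u - 6.
The constant term is -6.

-6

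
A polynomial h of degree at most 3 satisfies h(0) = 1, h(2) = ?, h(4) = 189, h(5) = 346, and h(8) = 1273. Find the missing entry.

The 4 known points determine the degree-3 polynomial uniquely.
Write h(t) = at^3 + bt^2 + ct + d. Substituting each data point gives a linear system:
  d = 1
  64a + 16b + 4c + d = 189
  125a + 25b + 5c + d = 346
  512a + 64b + 8c + d = 1273
Solving the system yields a = 2, b = 4, c = -1, d = 1.
So h(t) = 2t^3 + 4t^2 - t + 1.
Then h(2) = 31.

31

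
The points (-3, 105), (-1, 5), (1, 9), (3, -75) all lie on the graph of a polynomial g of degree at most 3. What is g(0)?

6

Forward differences of the values at t = -3, -1, 1, 3:
  g  : 105  5  9  -75
  Δ  : -100  4  -84
  Δ^2: 104  -88
  Δ^3: -192
The third differences are constant, confirming degree 3.
Interpolating (Newton forward form) and evaluating at t = 0 gives g(0) = 6.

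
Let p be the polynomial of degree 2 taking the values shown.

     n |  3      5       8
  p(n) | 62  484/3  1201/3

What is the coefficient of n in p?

5/3

Write p(n) = an^2 + bn + c. Substituting each data point gives a linear system:
  9a + 3b + c = 62
  25a + 5b + c = 484/3
  64a + 8b + c = 1201/3
Solving the system yields a = 6, b = 5/3, c = 3.
So p(n) = 6n^2 + (5/3)n + 3.
The coefficient of n is 5/3.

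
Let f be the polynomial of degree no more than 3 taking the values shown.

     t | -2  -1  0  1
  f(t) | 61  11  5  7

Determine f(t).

f(t) = -6t^3 + 4t^2 + 4t + 5

Write f(t) = at^3 + bt^2 + ct + d. Substituting each data point gives a linear system:
  -8a + 4b - 2c + d = 61
  -a + b - c + d = 11
  d = 5
  a + b + c + d = 7
Solving the system yields a = -6, b = 4, c = 4, d = 5.
So f(t) = -6t^3 + 4t^2 + 4t + 5.
Check: f(1) = 7. ✓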